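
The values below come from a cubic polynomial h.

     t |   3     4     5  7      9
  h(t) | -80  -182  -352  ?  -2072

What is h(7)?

The 4 known points determine the degree-3 polynomial uniquely.
Write h(t) = at^3 + bt^2 + ct + d. Substituting each data point gives a linear system:
  27a + 9b + 3c + d = -80
  64a + 16b + 4c + d = -182
  125a + 25b + 5c + d = -352
  729a + 81b + 9c + d = -2072
Solving the system yields a = -3, b = 2, c = -5, d = -2.
So h(t) = -3t^3 + 2t^2 - 5t - 2.
Then h(7) = -968.

-968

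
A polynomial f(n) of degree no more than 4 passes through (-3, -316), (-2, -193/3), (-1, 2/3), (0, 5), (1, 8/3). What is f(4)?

Forward differences of the values at n = -3, -2, -1, 0, 1:
  f  : -316  -193/3  2/3  5  8/3
  Δ  : 755/3  65  13/3  -7/3
  Δ^2: -560/3  -182/3  -20/3
  Δ^3: 126  54
  Δ^4: -72
The fourth differences are constant, confirming degree 4.
Interpolating (Newton forward form) and evaluating at n = 4 gives f(4) = -1753/3.

-1753/3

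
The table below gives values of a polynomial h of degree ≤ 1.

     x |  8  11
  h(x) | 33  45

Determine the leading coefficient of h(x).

4

Write h(x) = ax + b. Substituting each data point gives a linear system:
  8a + b = 33
  11a + b = 45
Solving the system yields a = 4, b = 1.
So h(x) = 4x + 1.
The leading coefficient is 4.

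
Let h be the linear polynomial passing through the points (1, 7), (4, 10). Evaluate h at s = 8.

Write h(s) = as + b. Substituting each data point gives a linear system:
  a + b = 7
  4a + b = 10
Solving the system yields a = 1, b = 6.
So h(s) = s + 6.
Then h(8) = 14.

14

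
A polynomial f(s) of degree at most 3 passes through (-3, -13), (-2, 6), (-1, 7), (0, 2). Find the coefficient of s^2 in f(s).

3

Write f(s) = as^3 + bs^2 + cs + d. Substituting each data point gives a linear system:
  -27a + 9b - 3c + d = -13
  -8a + 4b - 2c + d = 6
  -a + b - c + d = 7
  d = 2
Solving the system yields a = 2, b = 3, c = -4, d = 2.
So f(s) = 2s^3 + 3s^2 - 4s + 2.
The coefficient of s^2 is 3.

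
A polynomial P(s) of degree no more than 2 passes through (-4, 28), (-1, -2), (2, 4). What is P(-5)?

Using the Lagrange interpolation formula with nodes -4, -1, 2:
  L_0(s) = (s + 1)(s - 2) / 18
  L_1(s) = (s + 4)(s - 2) / -9
  L_2(s) = (s + 4)(s + 1) / 18
Then P(s) = 28·L_0(s) - 2·L_1(s) + 4·L_2(s).
Expanding and collecting terms gives P(s) = 2s² - 4.
Evaluating at s = -5: P(-5) = 46.

46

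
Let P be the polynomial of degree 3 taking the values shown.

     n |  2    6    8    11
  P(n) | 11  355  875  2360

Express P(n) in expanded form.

P(n) = 2n^3 - 3n^2 + 6n - 5

Using the Lagrange interpolation formula with nodes 2, 6, 8, 11:
  L_0(n) = (n - 6)(n - 8)(n - 11) / -216
  L_1(n) = (n - 2)(n - 8)(n - 11) / 40
  L_2(n) = (n - 2)(n - 6)(n - 11) / -36
  L_3(n) = (n - 2)(n - 6)(n - 8) / 135
Then P(n) = 11·L_0(n) + 355·L_1(n) + 875·L_2(n) + 2360·L_3(n).
Expanding and collecting terms gives P(n) = 2n^3 - 3n^2 + 6n - 5.
Check: P(8) = 875. ✓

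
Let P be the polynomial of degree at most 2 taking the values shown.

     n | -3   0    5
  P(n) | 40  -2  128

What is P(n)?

Using the Lagrange interpolation formula with nodes -3, 0, 5:
  L_0(n) = n(n - 5) / 24
  L_1(n) = (n + 3)(n - 5) / -15
  L_2(n) = (n + 3)n / 40
Then P(n) = 40·L_0(n) - 2·L_1(n) + 128·L_2(n).
Expanding and collecting terms gives P(n) = 5n^2 + n - 2.
Check: P(5) = 128. ✓

P(n) = 5n^2 + n - 2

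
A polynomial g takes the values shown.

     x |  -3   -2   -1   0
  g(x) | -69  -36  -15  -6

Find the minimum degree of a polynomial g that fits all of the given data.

2

Forward differences of the values at x = -3, -2, -1, 0:
  g  : -69  -36  -15  -6
  Δ  : 33  21  9
  Δ^2: -12  -12
  Δ^3: 0
The second differences are constant (-12) and nonzero, while all higher differences vanish, so the minimal degree is 2.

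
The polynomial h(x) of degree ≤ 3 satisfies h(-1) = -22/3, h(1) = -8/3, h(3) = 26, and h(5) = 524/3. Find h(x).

Write h(x) = ax^3 + bx^2 + cx + d. Substituting each data point gives a linear system:
  -a + b - c + d = -22/3
  a + b + c + d = -8/3
  27a + 9b + 3c + d = 26
  125a + 25b + 5c + d = 524/3
Solving the system yields a = 2, b = -3, c = 1/3, d = -2.
So h(x) = 2x^3 - 3x^2 + (1/3)x - 2.
Check: h(1) = -8/3. ✓

h(x) = 2x^3 - 3x^2 + (1/3)x - 2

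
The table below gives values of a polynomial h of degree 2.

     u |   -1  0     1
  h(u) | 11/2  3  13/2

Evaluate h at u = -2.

Write h(u) = au^2 + bu + c. Substituting each data point gives a linear system:
  a - b + c = 11/2
  c = 3
  a + b + c = 13/2
Solving the system yields a = 3, b = 1/2, c = 3.
So h(u) = 3u^2 + (1/2)u + 3.
Then h(-2) = 14.

14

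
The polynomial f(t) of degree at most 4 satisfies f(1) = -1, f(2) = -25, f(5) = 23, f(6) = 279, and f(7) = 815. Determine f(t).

Write f(t) = at^4 + bt^3 + ct^2 + dt + e. Substituting each data point gives a linear system:
  a + b + c + d + e = -1
  16a + 8b + 4c + 2d + e = -25
  625a + 125b + 25c + 5d + e = 23
  1296a + 216b + 36c + 6d + e = 279
  2401a + 343b + 49c + 7d + e = 815
Solving the system yields a = 1, b = -4, c = -5, d = 4, e = 3.
So f(t) = t^4 - 4t^3 - 5t^2 + 4t + 3.
Check: f(2) = -25. ✓

f(t) = t^4 - 4t^3 - 5t^2 + 4t + 3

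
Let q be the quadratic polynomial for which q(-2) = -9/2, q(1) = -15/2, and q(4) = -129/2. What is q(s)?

q(s) = -3s^2 - 4s - 1/2

Using the Lagrange interpolation formula with nodes -2, 1, 4:
  L_0(s) = (s - 1)(s - 4) / 18
  L_1(s) = (s + 2)(s - 4) / -9
  L_2(s) = (s + 2)(s - 1) / 18
Then q(s) = -9/2·L_0(s) - 15/2·L_1(s) - 129/2·L_2(s).
Expanding and collecting terms gives q(s) = -3s^2 - 4s - 1/2.
Check: q(-2) = -9/2. ✓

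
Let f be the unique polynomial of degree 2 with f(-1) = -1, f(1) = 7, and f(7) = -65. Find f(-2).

-11

Write f(n) = an^2 + bn + c. Substituting each data point gives a linear system:
  a - b + c = -1
  a + b + c = 7
  49a + 7b + c = -65
Solving the system yields a = -2, b = 4, c = 5.
So f(n) = -2n^2 + 4n + 5.
Then f(-2) = -11.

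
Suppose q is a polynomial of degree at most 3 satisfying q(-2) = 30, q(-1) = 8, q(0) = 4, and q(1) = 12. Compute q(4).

Forward differences of the values at t = -2, -1, 0, 1:
  q  : 30  8  4  12
  Δ  : -22  -4  8
  Δ^2: 18  12
  Δ^3: -6
The third differences are constant, confirming degree 3.
Interpolating (Newton forward form) and evaluating at t = 4 gives q(4) = 48.

48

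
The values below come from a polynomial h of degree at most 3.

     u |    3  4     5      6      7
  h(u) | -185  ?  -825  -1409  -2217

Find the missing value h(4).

The 4 known points determine the degree-3 polynomial uniquely.
Write h(u) = au^3 + bu^2 + cu + d. Substituting each data point gives a linear system:
  27a + 9b + 3c + d = -185
  125a + 25b + 5c + d = -825
  216a + 36b + 6c + d = -1409
  343a + 49b + 7c + d = -2217
Solving the system yields a = -6, b = -4, c = 6, d = -5.
So h(u) = -6u^3 - 4u^2 + 6u - 5.
Then h(4) = -429.

-429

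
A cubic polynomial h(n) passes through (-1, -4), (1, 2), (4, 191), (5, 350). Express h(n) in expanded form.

Using the Lagrange interpolation formula with nodes -1, 1, 4, 5:
  L_0(n) = (n - 1)(n - 4)(n - 5) / -60
  L_1(n) = (n + 1)(n - 4)(n - 5) / 24
  L_2(n) = (n + 1)(n - 1)(n - 5) / -15
  L_3(n) = (n + 1)(n - 1)(n - 4) / 24
Then h(n) = -4·L_0(n) + 2·L_1(n) + 191·L_2(n) + 350·L_3(n).
Expanding and collecting terms gives h(n) = 2n^3 + 4n^2 + n - 5.
Check: h(-1) = -4. ✓

h(n) = 2n^3 + 4n^2 + n - 5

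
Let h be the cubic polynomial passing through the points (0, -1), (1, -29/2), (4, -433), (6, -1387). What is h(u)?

h(u) = -6u^3 - (3/2)u^2 - 6u - 1

Using the Lagrange interpolation formula with nodes 0, 1, 4, 6:
  L_0(u) = (u - 1)(u - 4)(u - 6) / -24
  L_1(u) = u(u - 4)(u - 6) / 15
  L_2(u) = u(u - 1)(u - 6) / -24
  L_3(u) = u(u - 1)(u - 4) / 60
Then h(u) = -1·L_0(u) - 29/2·L_1(u) - 433·L_2(u) - 1387·L_3(u).
Expanding and collecting terms gives h(u) = -6u^3 - (3/2)u^2 - 6u - 1.
Check: h(1) = -29/2. ✓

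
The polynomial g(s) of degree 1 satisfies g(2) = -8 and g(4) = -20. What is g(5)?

Using the Lagrange interpolation formula with nodes 2, 4:
  L_0(s) = (s - 4) / -2
  L_1(s) = (s - 2) / 2
Then g(s) = -8·L_0(s) - 20·L_1(s).
Expanding and collecting terms gives g(s) = -6s + 4.
Evaluating at s = 5: g(5) = -26.

-26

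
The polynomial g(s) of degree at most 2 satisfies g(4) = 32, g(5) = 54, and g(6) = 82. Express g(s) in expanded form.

Using the Lagrange interpolation formula with nodes 4, 5, 6:
  L_0(s) = (s - 5)(s - 6) / 2
  L_1(s) = (s - 4)(s - 6) / -1
  L_2(s) = (s - 4)(s - 5) / 2
Then g(s) = 32·L_0(s) + 54·L_1(s) + 82·L_2(s).
Expanding and collecting terms gives g(s) = 3s^2 - 5s + 4.
Check: g(5) = 54. ✓

g(s) = 3s^2 - 5s + 4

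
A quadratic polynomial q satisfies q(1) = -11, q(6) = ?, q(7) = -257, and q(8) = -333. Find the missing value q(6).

-191

The 3 known points determine the degree-2 polynomial uniquely.
Write q(t) = at^2 + bt + c. Substituting each data point gives a linear system:
  a + b + c = -11
  49a + 7b + c = -257
  64a + 8b + c = -333
Solving the system yields a = -5, b = -1, c = -5.
So q(t) = -5t^2 - t - 5.
Then q(6) = -191.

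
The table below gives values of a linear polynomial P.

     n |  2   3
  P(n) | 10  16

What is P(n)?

Using the Lagrange interpolation formula with nodes 2, 3:
  L_0(n) = (n - 3) / -1
  L_1(n) = (n - 2) / 1
Then P(n) = 10·L_0(n) + 16·L_1(n).
Expanding and collecting terms gives P(n) = 6n - 2.
Check: P(3) = 16. ✓

P(n) = 6n - 2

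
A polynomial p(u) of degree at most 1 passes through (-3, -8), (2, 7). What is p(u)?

p(u) = 3u + 1

Write p(u) = au + b. Substituting each data point gives a linear system:
  -3a + b = -8
  2a + b = 7
Solving the system yields a = 3, b = 1.
So p(u) = 3u + 1.
Check: p(-3) = -8. ✓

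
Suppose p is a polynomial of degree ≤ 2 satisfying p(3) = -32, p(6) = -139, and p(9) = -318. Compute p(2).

-37/3

Forward differences of the values at s = 3, 6, 9:
  p  : -32  -139  -318
  Δ  : -107  -179
  Δ^2: -72
The second differences are constant, confirming degree 2.
Interpolating (Newton forward form) and evaluating at s = 2 gives p(2) = -37/3.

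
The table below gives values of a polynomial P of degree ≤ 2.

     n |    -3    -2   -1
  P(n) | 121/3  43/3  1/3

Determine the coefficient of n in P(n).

Write P(n) = an^2 + bn + c. Substituting each data point gives a linear system:
  9a - 3b + c = 121/3
  4a - 2b + c = 43/3
  a - b + c = 1/3
Solving the system yields a = 6, b = 4, c = -5/3.
So P(n) = 6n^2 + 4n - 5/3.
The coefficient of n is 4.

4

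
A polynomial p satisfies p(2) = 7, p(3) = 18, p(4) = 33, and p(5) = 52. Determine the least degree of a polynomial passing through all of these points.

Forward differences of the values at u = 2, 3, 4, 5:
  p  : 7  18  33  52
  Δ  : 11  15  19
  Δ^2: 4  4
  Δ^3: 0
The second differences are constant (4) and nonzero, while all higher differences vanish, so the minimal degree is 2.

2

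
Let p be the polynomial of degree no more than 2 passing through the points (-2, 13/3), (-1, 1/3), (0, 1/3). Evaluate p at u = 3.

73/3

Using the Lagrange interpolation formula with nodes -2, -1, 0:
  L_0(u) = (u + 1)u / 2
  L_1(u) = (u + 2)u / -1
  L_2(u) = (u + 2)(u + 1) / 2
Then p(u) = 13/3·L_0(u) + 1/3·L_1(u) + 1/3·L_2(u).
Expanding and collecting terms gives p(u) = 2u^2 + 2u + 1/3.
Evaluating at u = 3: p(3) = 73/3.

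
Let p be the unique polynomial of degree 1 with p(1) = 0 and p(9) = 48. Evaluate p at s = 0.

-6

Write p(s) = as + b. Substituting each data point gives a linear system:
  a + b = 0
  9a + b = 48
Solving the system yields a = 6, b = -6.
So p(s) = 6s - 6.
Then p(0) = -6.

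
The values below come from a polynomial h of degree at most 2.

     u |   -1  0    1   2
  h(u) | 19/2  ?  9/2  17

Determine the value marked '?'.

2

On equispaced nodes a degree-2 polynomial has vanishing third forward difference, so
  - h(-1) + 3·h(0) - 3·h(1) + h(2) = 0.
Substituting the known values and solving for h(0):
  3·h(0) = 6
  h(0) = 2.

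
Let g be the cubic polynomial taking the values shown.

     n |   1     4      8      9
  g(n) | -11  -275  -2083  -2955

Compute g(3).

-123

Using the Lagrange interpolation formula with nodes 1, 4, 8, 9:
  L_0(n) = (n - 4)(n - 8)(n - 9) / -168
  L_1(n) = (n - 1)(n - 8)(n - 9) / 60
  L_2(n) = (n - 1)(n - 4)(n - 9) / -28
  L_3(n) = (n - 1)(n - 4)(n - 8) / 40
Then g(n) = -11·L_0(n) - 275·L_1(n) - 2083·L_2(n) - 2955·L_3(n).
Expanding and collecting terms gives g(n) = -4n^3 - 4n - 3.
Evaluating at n = 3: g(3) = -123.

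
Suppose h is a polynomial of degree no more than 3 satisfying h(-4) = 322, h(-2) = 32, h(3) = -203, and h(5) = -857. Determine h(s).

h(s) = -6s^3 - 4s^2 - s - 2

Write h(s) = as^3 + bs^2 + cs + d. Substituting each data point gives a linear system:
  -64a + 16b - 4c + d = 322
  -8a + 4b - 2c + d = 32
  27a + 9b + 3c + d = -203
  125a + 25b + 5c + d = -857
Solving the system yields a = -6, b = -4, c = -1, d = -2.
So h(s) = -6s^3 - 4s^2 - s - 2.
Check: h(-2) = 32. ✓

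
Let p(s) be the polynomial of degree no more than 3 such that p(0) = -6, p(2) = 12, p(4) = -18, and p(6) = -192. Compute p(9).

Using the Lagrange interpolation formula with nodes 0, 2, 4, 6:
  L_0(s) = (s - 2)(s - 4)(s - 6) / -48
  L_1(s) = s(s - 4)(s - 6) / 16
  L_2(s) = s(s - 2)(s - 6) / -16
  L_3(s) = s(s - 2)(s - 4) / 48
Then p(s) = -6·L_0(s) + 12·L_1(s) - 18·L_2(s) - 192·L_3(s).
Expanding and collecting terms gives p(s) = -2s^3 + 6s^2 + 5s - 6.
Evaluating at s = 9: p(9) = -933.

-933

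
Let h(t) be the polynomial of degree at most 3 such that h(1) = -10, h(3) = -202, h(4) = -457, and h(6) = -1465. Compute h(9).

-4762

Write h(t) = at^3 + bt^2 + ct + d. Substituting each data point gives a linear system:
  a + b + c + d = -10
  27a + 9b + 3c + d = -202
  64a + 16b + 4c + d = -457
  216a + 36b + 6c + d = -1465
Solving the system yields a = -6, b = -5, c = 2, d = -1.
So h(t) = -6t^3 - 5t^2 + 2t - 1.
Then h(9) = -4762.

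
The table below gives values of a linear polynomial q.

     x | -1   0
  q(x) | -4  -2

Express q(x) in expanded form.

Using the Lagrange interpolation formula with nodes -1, 0:
  L_0(x) = x / -1
  L_1(x) = (x + 1) / 1
Then q(x) = -4·L_0(x) - 2·L_1(x).
Expanding and collecting terms gives q(x) = 2x - 2.
Check: q(-1) = -4. ✓

q(x) = 2x - 2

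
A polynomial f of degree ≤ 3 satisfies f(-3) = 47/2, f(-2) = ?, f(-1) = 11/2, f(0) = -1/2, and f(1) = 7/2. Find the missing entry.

31/2

The 4 known points determine the degree-3 polynomial uniquely.
Write f(s) = as^3 + bs^2 + cs + d. Substituting each data point gives a linear system:
  -27a + 9b - 3c + d = 47/2
  -a + b - c + d = 11/2
  d = -1/2
  a + b + c + d = 7/2
Solving the system yields a = 1, b = 5, c = -2, d = -1/2.
So f(s) = s^3 + 5s^2 - 2s - 1/2.
Then f(-2) = 31/2.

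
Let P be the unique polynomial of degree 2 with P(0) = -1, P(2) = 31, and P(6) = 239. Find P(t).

Write P(t) = at^2 + bt + c. Substituting each data point gives a linear system:
  c = -1
  4a + 2b + c = 31
  36a + 6b + c = 239
Solving the system yields a = 6, b = 4, c = -1.
So P(t) = 6t^2 + 4t - 1.
Check: P(0) = -1. ✓

P(t) = 6t^2 + 4t - 1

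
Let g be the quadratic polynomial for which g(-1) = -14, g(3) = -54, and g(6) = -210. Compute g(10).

Using the Lagrange interpolation formula with nodes -1, 3, 6:
  L_0(s) = (s - 3)(s - 6) / 28
  L_1(s) = (s + 1)(s - 6) / -12
  L_2(s) = (s + 1)(s - 3) / 21
Then g(s) = -14·L_0(s) - 54·L_1(s) - 210·L_2(s).
Expanding and collecting terms gives g(s) = -6s^2 + 2s - 6.
Evaluating at s = 10: g(10) = -586.

-586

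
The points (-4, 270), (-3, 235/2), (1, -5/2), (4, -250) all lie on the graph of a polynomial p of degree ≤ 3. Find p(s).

Using the Lagrange interpolation formula with nodes -4, -3, 1, 4:
  L_0(s) = (s + 3)(s - 1)(s - 4) / -40
  L_1(s) = (s + 4)(s - 1)(s - 4) / 28
  L_2(s) = (s + 4)(s + 3)(s - 4) / -60
  L_3(s) = (s + 4)(s + 3)(s - 1) / 168
Then p(s) = 270·L_0(s) + 235/2·L_1(s) - 5/2·L_2(s) - 250·L_3(s).
Expanding and collecting terms gives p(s) = -4s^3 + (1/2)s^2 - s + 2.
Check: p(-3) = 235/2. ✓

p(s) = -4s^3 + (1/2)s^2 - s + 2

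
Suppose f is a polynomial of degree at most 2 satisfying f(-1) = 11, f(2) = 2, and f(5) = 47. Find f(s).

f(s) = 3s^2 - 6s + 2

Write f(s) = as^2 + bs + c. Substituting each data point gives a linear system:
  a - b + c = 11
  4a + 2b + c = 2
  25a + 5b + c = 47
Solving the system yields a = 3, b = -6, c = 2.
So f(s) = 3s² - 6s + 2.
Check: f(5) = 47. ✓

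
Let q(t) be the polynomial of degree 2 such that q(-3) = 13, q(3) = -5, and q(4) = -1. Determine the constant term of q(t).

-5

Write q(t) = at^2 + bt + c. Substituting each data point gives a linear system:
  9a - 3b + c = 13
  9a + 3b + c = -5
  16a + 4b + c = -1
Solving the system yields a = 1, b = -3, c = -5.
So q(t) = t² - 3t - 5.
The constant term is -5.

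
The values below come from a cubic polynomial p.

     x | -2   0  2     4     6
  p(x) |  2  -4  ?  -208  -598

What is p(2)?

On equispaced nodes a degree-3 polynomial has vanishing fourth forward difference, so
  p(-2) - 4·p(0) + 6·p(2) - 4·p(4) + p(6) = 0.
Substituting the known values and solving for p(2):
  6·p(2) = -252
  p(2) = -42.

-42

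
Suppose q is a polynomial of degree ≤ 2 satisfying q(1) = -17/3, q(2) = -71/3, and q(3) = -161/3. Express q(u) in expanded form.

Using the Lagrange interpolation formula with nodes 1, 2, 3:
  L_0(u) = (u - 2)(u - 3) / 2
  L_1(u) = (u - 1)(u - 3) / -1
  L_2(u) = (u - 1)(u - 2) / 2
Then q(u) = -17/3·L_0(u) - 71/3·L_1(u) - 161/3·L_2(u).
Expanding and collecting terms gives q(u) = -6u² + 1/3.
Check: q(1) = -17/3. ✓

q(u) = -6u^2 + 1/3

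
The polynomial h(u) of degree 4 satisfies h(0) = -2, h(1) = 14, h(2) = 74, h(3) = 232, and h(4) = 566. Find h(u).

Write h(u) = au^4 + bu^3 + cu^2 + du + e. Substituting each data point gives a linear system:
  e = -2
  a + b + c + d + e = 14
  16a + 8b + 4c + 2d + e = 74
  81a + 27b + 9c + 3d + e = 232
  256a + 64b + 16c + 4d + e = 566
Solving the system yields a = 1, b = 3, c = 6, d = 6, e = -2.
So h(u) = u^4 + 3u^3 + 6u^2 + 6u - 2.
Check: h(0) = -2. ✓

h(u) = u^4 + 3u^3 + 6u^2 + 6u - 2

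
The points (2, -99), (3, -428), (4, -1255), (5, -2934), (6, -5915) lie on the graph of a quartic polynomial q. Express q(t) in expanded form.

Write q(t) = at^4 + bt^3 + ct^2 + dt + e. Substituting each data point gives a linear system:
  16a + 8b + 4c + 2d + e = -99
  81a + 27b + 9c + 3d + e = -428
  256a + 64b + 16c + 4d + e = -1255
  625a + 125b + 25c + 5d + e = -2934
  1296a + 216b + 36c + 6d + e = -5915
Solving the system yields a = -4, b = -3, c = -2, d = -2, e = 1.
So q(t) = -4t⁴ - 3t³ - 2t² - 2t + 1.
Check: q(4) = -1255. ✓

q(t) = -4t^4 - 3t^3 - 2t^2 - 2t + 1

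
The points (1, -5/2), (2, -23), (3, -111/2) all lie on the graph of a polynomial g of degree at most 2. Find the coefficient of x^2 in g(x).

-6

Write g(x) = ax^2 + bx + c. Substituting each data point gives a linear system:
  a + b + c = -5/2
  4a + 2b + c = -23
  9a + 3b + c = -111/2
Solving the system yields a = -6, b = -5/2, c = 6.
So g(x) = -6x² - (5/2)x + 6.
The leading coefficient is -6.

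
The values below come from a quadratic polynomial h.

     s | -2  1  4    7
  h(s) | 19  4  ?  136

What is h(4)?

On equispaced nodes a degree-2 polynomial has vanishing third forward difference, so
  - h(-2) + 3·h(1) - 3·h(4) + h(7) = 0.
Substituting the known values and solving for h(4):
  -3·h(4) = -129
  h(4) = 43.

43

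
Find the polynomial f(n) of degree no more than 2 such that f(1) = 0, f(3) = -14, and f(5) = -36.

Write f(n) = an^2 + bn + c. Substituting each data point gives a linear system:
  a + b + c = 0
  9a + 3b + c = -14
  25a + 5b + c = -36
Solving the system yields a = -1, b = -3, c = 4.
So f(n) = -n^2 - 3n + 4.
Check: f(1) = 0. ✓

f(n) = -n^2 - 3n + 4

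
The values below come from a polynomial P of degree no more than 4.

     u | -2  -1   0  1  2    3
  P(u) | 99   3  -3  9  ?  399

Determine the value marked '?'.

The 5 known points determine the degree-4 polynomial uniquely.
Write P(u) = au^4 + bu^3 + cu^2 + du + e. Substituting each data point gives a linear system:
  16a - 8b + 4c - 2d + e = 99
  a - b + c - d + e = 3
  e = -3
  a + b + c + d + e = 9
  81a + 27b + 9c + 3d + e = 399
Solving the system yields a = 5, b = -2, c = 4, d = 5, e = -3.
So P(u) = 5u⁴ - 2u³ + 4u² + 5u - 3.
Then P(2) = 87.

87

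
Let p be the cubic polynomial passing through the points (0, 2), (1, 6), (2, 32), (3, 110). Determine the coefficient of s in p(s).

Write p(s) = as^3 + bs^2 + cs + d. Substituting each data point gives a linear system:
  d = 2
  a + b + c + d = 6
  8a + 4b + 2c + d = 32
  27a + 9b + 3c + d = 110
Solving the system yields a = 5, b = -4, c = 3, d = 2.
So p(s) = 5s^3 - 4s^2 + 3s + 2.
The coefficient of s is 3.

3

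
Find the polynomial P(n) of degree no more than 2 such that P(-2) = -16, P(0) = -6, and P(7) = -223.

P(n) = -4n^2 - 3n - 6

Write P(n) = an^2 + bn + c. Substituting each data point gives a linear system:
  4a - 2b + c = -16
  c = -6
  49a + 7b + c = -223
Solving the system yields a = -4, b = -3, c = -6.
So P(n) = -4n² - 3n - 6.
Check: P(7) = -223. ✓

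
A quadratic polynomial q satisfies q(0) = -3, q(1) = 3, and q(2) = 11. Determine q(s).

Using the Lagrange interpolation formula with nodes 0, 1, 2:
  L_0(s) = (s - 1)(s - 2) / 2
  L_1(s) = s(s - 2) / -1
  L_2(s) = s(s - 1) / 2
Then q(s) = -3·L_0(s) + 3·L_1(s) + 11·L_2(s).
Expanding and collecting terms gives q(s) = s² + 5s - 3.
Check: q(2) = 11. ✓

q(s) = s^2 + 5s - 3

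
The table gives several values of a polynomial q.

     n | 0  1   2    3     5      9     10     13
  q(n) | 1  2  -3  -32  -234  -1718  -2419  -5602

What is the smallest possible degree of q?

Divided differences on the nodes 0, 1, 2, 3, 5, 9, 10, 13:
  order 0: 1  2  -3  -32  -234  -1718  -2419  -5602
  order 1: 1  -5  -29  -101  -371  -701  -1061
  order 2: -3  -12  -24  -45  -66  -90
  order 3: -3  -3  -3  -3  -3
  order 4: 0  0  0  0
  order 5: 0  0  0
  order 6: 0  0
  order 7: 0
The order-3 divided differences are all -3 (nonzero) and every higher order vanishes, so the data lies on a polynomial of degree exactly 3.

3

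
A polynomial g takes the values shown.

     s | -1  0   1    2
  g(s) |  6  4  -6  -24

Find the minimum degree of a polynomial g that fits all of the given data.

Forward differences of the values at s = -1, 0, 1, 2:
  g  : 6  4  -6  -24
  Δ  : -2  -10  -18
  Δ^2: -8  -8
  Δ^3: 0
The second differences are constant (-8) and nonzero, while all higher differences vanish, so the minimal degree is 2.

2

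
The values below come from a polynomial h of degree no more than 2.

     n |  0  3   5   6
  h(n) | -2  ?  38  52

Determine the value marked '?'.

16

The 3 known points determine the degree-2 polynomial uniquely.
Write h(n) = an^2 + bn + c. Substituting each data point gives a linear system:
  c = -2
  25a + 5b + c = 38
  36a + 6b + c = 52
Solving the system yields a = 1, b = 3, c = -2.
So h(n) = n² + 3n - 2.
Then h(3) = 16.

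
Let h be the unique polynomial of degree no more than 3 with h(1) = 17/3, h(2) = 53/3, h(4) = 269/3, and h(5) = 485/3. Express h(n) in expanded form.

Using the Lagrange interpolation formula with nodes 1, 2, 4, 5:
  L_0(n) = (n - 2)(n - 4)(n - 5) / -12
  L_1(n) = (n - 1)(n - 4)(n - 5) / 6
  L_2(n) = (n - 1)(n - 2)(n - 5) / -6
  L_3(n) = (n - 1)(n - 2)(n - 4) / 12
Then h(n) = 17/3·L_0(n) + 53/3·L_1(n) + 269/3·L_2(n) + 485/3·L_3(n).
Expanding and collecting terms gives h(n) = n³ + n² + 2n + 5/3.
Check: h(2) = 53/3. ✓

h(n) = n^3 + n^2 + 2n + 5/3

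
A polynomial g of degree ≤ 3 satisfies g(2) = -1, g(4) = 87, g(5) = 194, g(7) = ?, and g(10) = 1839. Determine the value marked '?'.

594

The 4 known points determine the degree-3 polynomial uniquely.
Write g(u) = au^3 + bu^2 + cu + d. Substituting each data point gives a linear system:
  8a + 4b + 2c + d = -1
  64a + 16b + 4c + d = 87
  125a + 25b + 5c + d = 194
  1000a + 100b + 10c + d = 1839
Solving the system yields a = 2, b = -1, c = -6, d = -1.
So g(u) = 2u³ - u² - 6u - 1.
Then g(7) = 594.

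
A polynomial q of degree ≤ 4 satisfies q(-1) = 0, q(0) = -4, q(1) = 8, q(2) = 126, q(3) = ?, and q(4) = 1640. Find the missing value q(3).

On equispaced nodes a degree-4 polynomial has vanishing fifth forward difference, so
  - q(-1) + 5·q(0) - 10·q(1) + 10·q(2) - 5·q(3) + q(4) = 0.
Substituting the known values and solving for q(3):
  -5·q(3) = -2800
  q(3) = 560.

560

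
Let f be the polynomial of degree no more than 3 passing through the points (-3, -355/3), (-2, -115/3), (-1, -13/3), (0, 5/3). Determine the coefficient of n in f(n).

-2

Write f(n) = an^3 + bn^2 + cn + d. Substituting each data point gives a linear system:
  -27a + 9b - 3c + d = -355/3
  -8a + 4b - 2c + d = -115/3
  -a + b - c + d = -13/3
  d = 5/3
Solving the system yields a = 3, b = -5, c = -2, d = 5/3.
So f(n) = 3n³ - 5n² - 2n + 5/3.
The coefficient of n is -2.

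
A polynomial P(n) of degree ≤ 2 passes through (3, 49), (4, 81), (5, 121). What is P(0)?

1

Using the Lagrange interpolation formula with nodes 3, 4, 5:
  L_0(n) = (n - 4)(n - 5) / 2
  L_1(n) = (n - 3)(n - 5) / -1
  L_2(n) = (n - 3)(n - 4) / 2
Then P(n) = 49·L_0(n) + 81·L_1(n) + 121·L_2(n).
Expanding and collecting terms gives P(n) = 4n² + 4n + 1.
Evaluating at n = 0: P(0) = 1.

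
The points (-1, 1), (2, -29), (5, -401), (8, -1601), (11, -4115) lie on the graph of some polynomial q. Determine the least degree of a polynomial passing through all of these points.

3

Forward differences of the values at n = -1, 2, 5, 8, 11:
  q  : 1  -29  -401  -1601  -4115
  Δ  : -30  -372  -1200  -2514
  Δ^2: -342  -828  -1314
  Δ^3: -486  -486
  Δ^4: 0
The third differences are constant (-486) and nonzero, while all higher differences vanish, so the minimal degree is 3.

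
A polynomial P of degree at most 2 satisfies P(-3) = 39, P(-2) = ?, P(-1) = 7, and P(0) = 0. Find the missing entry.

20

The 3 known points determine the degree-2 polynomial uniquely.
Write P(t) = at^2 + bt + c. Substituting each data point gives a linear system:
  9a - 3b + c = 39
  a - b + c = 7
  c = 0
Solving the system yields a = 3, b = -4, c = 0.
So P(t) = 3t^2 - 4t.
Then P(-2) = 20.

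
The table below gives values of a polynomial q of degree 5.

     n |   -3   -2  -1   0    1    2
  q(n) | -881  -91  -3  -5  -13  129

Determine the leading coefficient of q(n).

Write q(n) = an^5 + bn^4 + cn^3 + dn^2 + en + k. Substituting each data point gives a linear system:
  -243a + 81b - 27c + 9d - 3e + k = -881
  -32a + 16b - 8c + 4d - 2e + k = -91
  -a + b - c + d - e + k = -3
  k = -5
  a + b + c + d + e + k = -13
  32a + 16b + 8c + 4d + 2e + k = 129
Solving the system yields a = 5, b = 3, c = -5, d = -6, e = -5, k = -5.
So q(n) = 5n^5 + 3n^4 - 5n^3 - 6n^2 - 5n - 5.
The leading coefficient is 5.

5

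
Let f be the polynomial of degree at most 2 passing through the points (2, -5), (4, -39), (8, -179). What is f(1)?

3

Write f(s) = as^2 + bs + c. Substituting each data point gives a linear system:
  4a + 2b + c = -5
  16a + 4b + c = -39
  64a + 8b + c = -179
Solving the system yields a = -3, b = 1, c = 5.
So f(s) = -3s^2 + s + 5.
Then f(1) = 3.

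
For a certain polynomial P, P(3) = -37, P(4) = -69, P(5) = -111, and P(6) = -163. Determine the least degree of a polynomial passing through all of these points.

2

Forward differences of the values at s = 3, 4, 5, 6:
  P  : -37  -69  -111  -163
  Δ  : -32  -42  -52
  Δ^2: -10  -10
  Δ^3: 0
The second differences are constant (-10) and nonzero, while all higher differences vanish, so the minimal degree is 2.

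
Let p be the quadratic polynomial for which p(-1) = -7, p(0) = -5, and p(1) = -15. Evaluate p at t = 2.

Forward differences of the values at t = -1, 0, 1:
  p  : -7  -5  -15
  Δ  : 2  -10
  Δ^2: -12
The second differences are constant, confirming degree 2.
Interpolating (Newton forward form) and evaluating at t = 2 gives p(2) = -37.

-37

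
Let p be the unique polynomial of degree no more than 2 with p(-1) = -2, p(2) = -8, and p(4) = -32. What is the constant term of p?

0

Write p(s) = as^2 + bs + c. Substituting each data point gives a linear system:
  a - b + c = -2
  4a + 2b + c = -8
  16a + 4b + c = -32
Solving the system yields a = -2, b = 0, c = 0.
So p(s) = -2s^2.
The constant term is 0.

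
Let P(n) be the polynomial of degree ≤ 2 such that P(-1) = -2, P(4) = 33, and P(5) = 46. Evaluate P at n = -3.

Write P(n) = an^2 + bn + c. Substituting each data point gives a linear system:
  a - b + c = -2
  16a + 4b + c = 33
  25a + 5b + c = 46
Solving the system yields a = 1, b = 4, c = 1.
So P(n) = n² + 4n + 1.
Then P(-3) = -2.

-2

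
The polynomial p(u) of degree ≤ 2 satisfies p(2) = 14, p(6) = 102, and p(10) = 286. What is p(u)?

p(u) = 3u^2 - 2u + 6

Write p(u) = au^2 + bu + c. Substituting each data point gives a linear system:
  4a + 2b + c = 14
  36a + 6b + c = 102
  100a + 10b + c = 286
Solving the system yields a = 3, b = -2, c = 6.
So p(u) = 3u² - 2u + 6.
Check: p(10) = 286. ✓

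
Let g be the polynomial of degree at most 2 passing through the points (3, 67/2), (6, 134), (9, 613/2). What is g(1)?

13/2

Using the Lagrange interpolation formula with nodes 3, 6, 9:
  L_0(n) = (n - 6)(n - 9) / 18
  L_1(n) = (n - 3)(n - 9) / -9
  L_2(n) = (n - 3)(n - 6) / 18
Then g(n) = 67/2·L_0(n) + 134·L_1(n) + 613/2·L_2(n).
Expanding and collecting terms gives g(n) = 4n² - (5/2)n + 5.
Evaluating at n = 1: g(1) = 13/2.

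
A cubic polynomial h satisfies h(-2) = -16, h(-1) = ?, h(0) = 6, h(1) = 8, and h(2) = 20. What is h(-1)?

On equispaced nodes a degree-3 polynomial has vanishing fourth forward difference, so
  h(-2) - 4·h(-1) + 6·h(0) - 4·h(1) + h(2) = 0.
Substituting the known values and solving for h(-1):
  -4·h(-1) = -8
  h(-1) = 2.

2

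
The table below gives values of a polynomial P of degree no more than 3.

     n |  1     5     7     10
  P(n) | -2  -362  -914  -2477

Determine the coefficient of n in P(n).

Write P(n) = an^3 + bn^2 + cn + d. Substituting each data point gives a linear system:
  a + b + c + d = -2
  125a + 25b + 5c + d = -362
  343a + 49b + 7c + d = -914
  1000a + 100b + 10c + d = -2477
Solving the system yields a = -2, b = -5, c = 2, d = 3.
So P(n) = -2n^3 - 5n^2 + 2n + 3.
The coefficient of n is 2.

2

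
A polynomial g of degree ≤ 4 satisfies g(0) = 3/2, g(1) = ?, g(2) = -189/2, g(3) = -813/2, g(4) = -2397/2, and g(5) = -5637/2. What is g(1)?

On equispaced nodes a degree-4 polynomial has vanishing fifth forward difference, so
  - g(0) + 5·g(1) - 10·g(2) + 10·g(3) - 5·g(4) + g(5) = 0.
Substituting the known values and solving for g(1):
  5·g(1) = -105/2
  g(1) = -21/2.

-21/2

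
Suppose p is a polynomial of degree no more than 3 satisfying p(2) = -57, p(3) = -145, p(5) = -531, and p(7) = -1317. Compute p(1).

-15

Using the Lagrange interpolation formula with nodes 2, 3, 5, 7:
  L_0(s) = (s - 3)(s - 5)(s - 7) / -15
  L_1(s) = (s - 2)(s - 5)(s - 7) / 8
  L_2(s) = (s - 2)(s - 3)(s - 7) / -12
  L_3(s) = (s - 2)(s - 3)(s - 5) / 40
Then p(s) = -57·L_0(s) - 145·L_1(s) - 531·L_2(s) - 1317·L_3(s).
Expanding and collecting terms gives p(s) = -3s³ - 5s² - 6s - 1.
Evaluating at s = 1: p(1) = -15.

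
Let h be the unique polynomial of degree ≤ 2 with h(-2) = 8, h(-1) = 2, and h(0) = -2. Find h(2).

Forward differences of the values at x = -2, -1, 0:
  h  : 8  2  -2
  Δ  : -6  -4
  Δ^2: 2
The second differences are constant, confirming degree 2.
Interpolating (Newton forward form) and evaluating at x = 2 gives h(2) = -4.

-4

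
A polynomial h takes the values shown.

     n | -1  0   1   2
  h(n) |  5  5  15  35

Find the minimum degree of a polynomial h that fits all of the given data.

2

Forward differences of the values at n = -1, 0, 1, 2:
  h  : 5  5  15  35
  Δ  : 0  10  20
  Δ^2: 10  10
  Δ^3: 0
The second differences are constant (10) and nonzero, while all higher differences vanish, so the minimal degree is 2.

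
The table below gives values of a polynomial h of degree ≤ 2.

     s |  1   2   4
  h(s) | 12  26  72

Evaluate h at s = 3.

46

Write h(s) = as^2 + bs + c. Substituting each data point gives a linear system:
  a + b + c = 12
  4a + 2b + c = 26
  16a + 4b + c = 72
Solving the system yields a = 3, b = 5, c = 4.
So h(s) = 3s² + 5s + 4.
Then h(3) = 46.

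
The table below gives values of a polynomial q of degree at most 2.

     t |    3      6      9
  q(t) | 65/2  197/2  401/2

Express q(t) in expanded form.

Write q(t) = at^2 + bt + c. Substituting each data point gives a linear system:
  9a + 3b + c = 65/2
  36a + 6b + c = 197/2
  81a + 9b + c = 401/2
Solving the system yields a = 2, b = 4, c = 5/2.
So q(t) = 2t² + 4t + 5/2.
Check: q(3) = 65/2. ✓

q(t) = 2t^2 + 4t + 5/2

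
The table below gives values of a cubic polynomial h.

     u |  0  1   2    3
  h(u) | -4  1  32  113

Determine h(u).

h(u) = 4u^3 + u^2 - 4

Write h(u) = au^3 + bu^2 + cu + d. Substituting each data point gives a linear system:
  d = -4
  a + b + c + d = 1
  8a + 4b + 2c + d = 32
  27a + 9b + 3c + d = 113
Solving the system yields a = 4, b = 1, c = 0, d = -4.
So h(u) = 4u^3 + u^2 - 4.
Check: h(2) = 32. ✓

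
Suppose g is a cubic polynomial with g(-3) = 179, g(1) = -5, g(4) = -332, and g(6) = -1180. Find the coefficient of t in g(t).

Write g(t) = at^3 + bt^2 + ct + d. Substituting each data point gives a linear system:
  -27a + 9b - 3c + d = 179
  a + b + c + d = -5
  64a + 16b + 4c + d = -332
  216a + 36b + 6c + d = -1180
Solving the system yields a = -6, b = 3, c = 2, d = -4.
So g(t) = -6t^3 + 3t^2 + 2t - 4.
The coefficient of t is 2.

2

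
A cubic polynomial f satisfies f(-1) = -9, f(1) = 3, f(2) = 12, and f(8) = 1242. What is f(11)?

3423

Using the Lagrange interpolation formula with nodes -1, 1, 2, 8:
  L_0(x) = (x - 1)(x - 2)(x - 8) / -54
  L_1(x) = (x + 1)(x - 2)(x - 8) / 14
  L_2(x) = (x + 1)(x - 1)(x - 8) / -18
  L_3(x) = (x + 1)(x - 1)(x - 2) / 378
Then f(x) = -9·L_0(x) + 3·L_1(x) + 12·L_2(x) + 1242·L_3(x).
Expanding and collecting terms gives f(x) = 3x^3 - 5x^2 + 3x + 2.
Evaluating at x = 11: f(11) = 3423.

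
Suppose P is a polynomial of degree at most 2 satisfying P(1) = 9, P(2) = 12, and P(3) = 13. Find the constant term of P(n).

Write P(n) = an^2 + bn + c. Substituting each data point gives a linear system:
  a + b + c = 9
  4a + 2b + c = 12
  9a + 3b + c = 13
Solving the system yields a = -1, b = 6, c = 4.
So P(n) = -n^2 + 6n + 4.
The constant term is 4.

4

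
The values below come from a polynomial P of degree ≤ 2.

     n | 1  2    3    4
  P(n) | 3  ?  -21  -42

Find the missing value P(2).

-6

The 3 known points determine the degree-2 polynomial uniquely.
Write P(n) = an^2 + bn + c. Substituting each data point gives a linear system:
  a + b + c = 3
  9a + 3b + c = -21
  16a + 4b + c = -42
Solving the system yields a = -3, b = 0, c = 6.
So P(n) = -3n^2 + 6.
Then P(2) = -6.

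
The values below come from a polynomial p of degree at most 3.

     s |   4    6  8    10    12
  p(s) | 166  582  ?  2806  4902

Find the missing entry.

The 4 known points determine the degree-3 polynomial uniquely.
Write p(s) = as^3 + bs^2 + cs + d. Substituting each data point gives a linear system:
  64a + 16b + 4c + d = 166
  216a + 36b + 6c + d = 582
  1000a + 100b + 10c + d = 2806
  1728a + 144b + 12c + d = 4902
Solving the system yields a = 3, b = -2, c = 0, d = 6.
So p(s) = 3s^3 - 2s^2 + 6.
Then p(8) = 1414.

1414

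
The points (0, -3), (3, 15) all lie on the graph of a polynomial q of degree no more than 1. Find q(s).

q(s) = 6s - 3

Write q(s) = as + b. Substituting each data point gives a linear system:
  b = -3
  3a + b = 15
Solving the system yields a = 6, b = -3.
So q(s) = 6s - 3.
Check: q(0) = -3. ✓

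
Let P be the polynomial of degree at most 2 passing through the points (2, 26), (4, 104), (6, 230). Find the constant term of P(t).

Write P(t) = at^2 + bt + c. Substituting each data point gives a linear system:
  4a + 2b + c = 26
  16a + 4b + c = 104
  36a + 6b + c = 230
Solving the system yields a = 6, b = 3, c = -4.
So P(t) = 6t^2 + 3t - 4.
The constant term is -4.

-4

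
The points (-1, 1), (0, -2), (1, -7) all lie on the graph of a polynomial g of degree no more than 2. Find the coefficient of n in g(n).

Write g(n) = an^2 + bn + c. Substituting each data point gives a linear system:
  a - b + c = 1
  c = -2
  a + b + c = -7
Solving the system yields a = -1, b = -4, c = -2.
So g(n) = -n^2 - 4n - 2.
The coefficient of n is -4.

-4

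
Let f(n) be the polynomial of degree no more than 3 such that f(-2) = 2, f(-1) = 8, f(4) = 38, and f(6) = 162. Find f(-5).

Using the Lagrange interpolation formula with nodes -2, -1, 4, 6:
  L_0(n) = (n + 1)(n - 4)(n - 6) / -48
  L_1(n) = (n + 2)(n - 4)(n - 6) / 35
  L_2(n) = (n + 2)(n + 1)(n - 6) / -60
  L_3(n) = (n + 2)(n + 1)(n - 4) / 112
Then f(n) = 2·L_0(n) + 8·L_1(n) + 38·L_2(n) + 162·L_3(n).
Expanding and collecting terms gives f(n) = n³ - n² - 4n + 6.
Evaluating at n = -5: f(-5) = -124.

-124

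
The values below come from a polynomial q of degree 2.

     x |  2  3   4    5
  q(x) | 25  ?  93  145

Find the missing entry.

53

The 3 known points determine the degree-2 polynomial uniquely.
Write q(x) = ax^2 + bx + c. Substituting each data point gives a linear system:
  4a + 2b + c = 25
  16a + 4b + c = 93
  25a + 5b + c = 145
Solving the system yields a = 6, b = -2, c = 5.
So q(x) = 6x^2 - 2x + 5.
Then q(3) = 53.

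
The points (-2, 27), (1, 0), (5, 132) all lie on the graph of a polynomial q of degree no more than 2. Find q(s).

q(s) = 6s^2 - 3s - 3

Write q(s) = as^2 + bs + c. Substituting each data point gives a linear system:
  4a - 2b + c = 27
  a + b + c = 0
  25a + 5b + c = 132
Solving the system yields a = 6, b = -3, c = -3.
So q(s) = 6s^2 - 3s - 3.
Check: q(5) = 132. ✓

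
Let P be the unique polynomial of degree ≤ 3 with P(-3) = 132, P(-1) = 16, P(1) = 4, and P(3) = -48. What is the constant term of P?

6

Write P(s) = as^3 + bs^2 + cs + d. Substituting each data point gives a linear system:
  -27a + 9b - 3c + d = 132
  -a + b - c + d = 16
  a + b + c + d = 4
  27a + 9b + 3c + d = -48
Solving the system yields a = -3, b = 4, c = -3, d = 6.
So P(s) = -3s^3 + 4s^2 - 3s + 6.
The constant term is 6.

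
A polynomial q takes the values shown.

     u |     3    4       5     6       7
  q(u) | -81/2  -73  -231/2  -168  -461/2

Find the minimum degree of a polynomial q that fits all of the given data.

2

Forward differences of the values at u = 3, 4, 5, 6, 7:
  q  : -81/2  -73  -231/2  -168  -461/2
  Δ  : -65/2  -85/2  -105/2  -125/2
  Δ^2: -10  -10  -10
  Δ^3: 0  0
  Δ^4: 0
The second differences are constant (-10) and nonzero, while all higher differences vanish, so the minimal degree is 2.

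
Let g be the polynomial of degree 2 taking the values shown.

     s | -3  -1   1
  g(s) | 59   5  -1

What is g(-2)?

26

Write g(s) = as^2 + bs + c. Substituting each data point gives a linear system:
  9a - 3b + c = 59
  a - b + c = 5
  a + b + c = -1
Solving the system yields a = 6, b = -3, c = -4.
So g(s) = 6s^2 - 3s - 4.
Then g(-2) = 26.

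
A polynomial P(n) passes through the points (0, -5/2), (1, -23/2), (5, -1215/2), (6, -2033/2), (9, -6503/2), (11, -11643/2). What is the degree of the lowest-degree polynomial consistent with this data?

Divided differences on the nodes 0, 1, 5, 6, 9, 11:
  order 0: -5/2  -23/2  -1215/2  -2033/2  -6503/2  -11643/2
  order 1: -9  -149  -409  -745  -1285
  order 2: -28  -52  -84  -108
  order 3: -4  -4  -4
  order 4: 0  0
  order 5: 0
The order-3 divided differences are all -4 (nonzero) and every higher order vanishes, so the data lies on a polynomial of degree exactly 3.

3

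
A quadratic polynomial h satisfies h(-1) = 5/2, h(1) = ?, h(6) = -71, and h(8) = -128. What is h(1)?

The 3 known points determine the degree-2 polynomial uniquely.
Write h(u) = au^2 + bu + c. Substituting each data point gives a linear system:
  a - b + c = 5/2
  36a + 6b + c = -71
  64a + 8b + c = -128
Solving the system yields a = -2, b = -1/2, c = 4.
So h(u) = -2u^2 - (1/2)u + 4.
Then h(1) = 3/2.

3/2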